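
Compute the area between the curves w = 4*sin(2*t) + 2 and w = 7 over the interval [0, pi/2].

On [0, pi/2], (4*sin(2*t) + 2) - (7) = 4*sin(2*t) - 5 is ≤ 0 throughout, so the area is a single integral of |4*sin(2*t) - 5|.
∫[0,pi/2] (4*sin(2*t) - 5) dt = 4 - 5*pi/2; the area of that piece is -4 + 5*pi/2.

-4 + 5*pi/2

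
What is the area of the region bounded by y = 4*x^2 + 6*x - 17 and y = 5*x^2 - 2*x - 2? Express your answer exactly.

4/3

Set the curves equal: 4*x^2 + 6*x - 17 = 5*x^2 - 2*x - 2, so -x^2 + 8*x - 15 = 0, which factors as -(x - 5)*(x - 3) = 0. The curves meet at x = 3, 5.
On [3, 5], y = 4*x^2 + 6*x - 17 is on top; that piece has area ∫[3,5] (-x^2 + 8*x - 15) dx = 4/3.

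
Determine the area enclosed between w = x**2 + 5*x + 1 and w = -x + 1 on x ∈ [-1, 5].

358/3

The difference (x**2 + 5*x + 1) - (-x + 1) = x**2 + 6*x changes sign at x = 0 inside [-1, 5], so split the integral there.
∫[-1,0] (x**2 + 6*x) dx = -8/3; the area of that piece is 8/3.
∫[0,5] (x**2 + 6*x) dx = 350/3.
Total area = 8/3 + 350/3 = 358/3.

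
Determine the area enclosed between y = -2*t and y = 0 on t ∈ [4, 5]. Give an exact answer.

9

On [4, 5], (-2*t) - (0) = -2*t is ≤ 0 throughout, so the area is a single integral of |-2*t|.
∫[4,5] (-2*t) dt = -9; the area of that piece is 9.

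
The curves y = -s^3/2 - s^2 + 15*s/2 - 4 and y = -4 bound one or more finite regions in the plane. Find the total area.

863/12

Set the curves equal: -s^3/2 - s^2 + 15*s/2 - 4 = -4, so -s^3/2 - s^2 + 15*s/2 = 0, which factors as -s*(s - 3)*(s + 5)/2 = 0. The curves meet at s = -5, 0, 3.
On [-5, 0], y = -4 is on top; that piece has area ∫[-5,0] (-(-s^3/2 - s^2 + 15*s/2)) ds = 1375/24.
On [0, 3], y = -s^3/2 - s^2 + 15*s/2 - 4 is on top; that piece has area ∫[0,3] (-s^3/2 - s^2 + 15*s/2) ds = 117/8.
Total enclosed area = 1375/24 + 117/8 = 863/12.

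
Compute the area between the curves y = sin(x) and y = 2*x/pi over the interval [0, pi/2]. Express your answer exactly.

On [0, pi/2], (sin(x)) - (2*x/pi) = -2*x/pi + sin(x) is ≥ 0 throughout, so the area is a single integral of |-2*x/pi + sin(x)|.
∫[0,pi/2] (-2*x/pi + sin(x)) dx = 1 - pi/4.

1 - pi/4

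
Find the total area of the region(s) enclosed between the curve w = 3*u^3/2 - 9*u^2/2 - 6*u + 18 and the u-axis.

The curve meets the u-axis where 3*u^3/2 - 9*u^2/2 - 6*u + 18 = 0, i.e. 3*(u - 3)*(u - 2)*(u + 2)/2 = 0, at u = -2, 2, 3.
On [-2, 2] the curve lies above the axis; ∫[-2,2] (3*u^3/2 - 9*u^2/2 - 6*u + 18) du = 48, giving area 48.
On [2, 3] the curve lies below the axis; ∫[2,3] (3*u^3/2 - 9*u^2/2 - 6*u + 18) du = -9/8, giving area 9/8.
Total area = 48 + 9/8 = 393/8.

393/8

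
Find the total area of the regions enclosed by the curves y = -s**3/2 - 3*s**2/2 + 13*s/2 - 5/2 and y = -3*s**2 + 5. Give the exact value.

64

Set the curves equal: -s**3/2 - 3*s**2/2 + 13*s/2 - 5/2 = -3*s**2 + 5, so -s**3/2 + 3*s**2/2 + 13*s/2 - 15/2 = 0, which factors as -(s - 5)*(s - 1)*(s + 3)/2 = 0. The curves meet at s = -3, 1, 5.
On [-3, 1], y = -3*s**2 + 5 is on top; that piece has area ∫[-3,1] (-(-s**3/2 + 3*s**2/2 + 13*s/2 - 15/2)) ds = 32.
On [1, 5], y = -s**3/2 - 3*s**2/2 + 13*s/2 - 5/2 is on top; that piece has area ∫[1,5] (-s**3/2 + 3*s**2/2 + 13*s/2 - 15/2) ds = 32.
Total enclosed area = 32 + 32 = 64.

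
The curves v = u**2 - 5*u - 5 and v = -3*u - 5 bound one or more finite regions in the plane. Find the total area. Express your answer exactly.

4/3

Set the curves equal: u**2 - 5*u - 5 = -3*u - 5, so u**2 - 2*u = 0, which factors as u*(u - 2) = 0. The curves meet at u = 0, 2.
On [0, 2], v = -3*u - 5 is on top; that piece has area ∫[0,2] (-(u**2 - 2*u)) du = 4/3.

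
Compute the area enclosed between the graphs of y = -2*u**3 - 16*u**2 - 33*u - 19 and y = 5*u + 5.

37/6

Set the curves equal: -2*u**3 - 16*u**2 - 33*u - 19 = 5*u + 5, so -2*u**3 - 16*u**2 - 38*u - 24 = 0, which factors as -2*(u + 1)*(u + 3)*(u + 4) = 0. The curves meet at u = -4, -3, -1.
On [-4, -3], y = 5*u + 5 is on top; that piece has area ∫[-4,-3] (-(-2*u**3 - 16*u**2 - 38*u - 24)) du = 5/6.
On [-3, -1], y = -2*u**3 - 16*u**2 - 33*u - 19 is on top; that piece has area ∫[-3,-1] (-2*u**3 - 16*u**2 - 38*u - 24) du = 16/3.
Total enclosed area = 5/6 + 16/3 = 37/6.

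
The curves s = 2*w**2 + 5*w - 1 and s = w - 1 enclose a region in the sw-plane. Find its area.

8/3

Both boundary curves give s as a function of w, so integrate with respect to w. Setting them equal: 2*w**2 + 4*w = 0, i.e. 2*w*(w + 2) = 0, so they meet at w = -2, 0.
For w in [-2, 0], s = 2*w**2 + 5*w - 1 is on the left; area = ∫[-2,0] (-(2*w**2 + 4*w)) dw = 8/3.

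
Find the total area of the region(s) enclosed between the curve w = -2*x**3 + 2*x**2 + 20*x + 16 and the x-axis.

The curve meets the x-axis where -2*x**3 + 2*x**2 + 20*x + 16 = 0, i.e. -2*(x - 4)*(x + 1)*(x + 2) = 0, at x = -2, -1, 4.
On [-2, -1] the curve lies below the axis; ∫[-2,-1] (-2*x**3 + 2*x**2 + 20*x + 16) dx = -11/6, giving area 11/6.
On [-1, 4] the curve lies above the axis; ∫[-1,4] (-2*x**3 + 2*x**2 + 20*x + 16) dx = 875/6, giving area 875/6.
Total area = 11/6 + 875/6 = 443/3.

443/3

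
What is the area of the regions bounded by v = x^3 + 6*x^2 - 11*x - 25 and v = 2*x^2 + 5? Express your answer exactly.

863/6

Set the curves equal: x^3 + 6*x^2 - 11*x - 25 = 2*x^2 + 5, so x^3 + 4*x^2 - 11*x - 30 = 0, which factors as (x - 3)*(x + 2)*(x + 5) = 0. The curves meet at x = -5, -2, 3.
On [-5, -2], v = x^3 + 6*x^2 - 11*x - 25 is on top; that piece has area ∫[-5,-2] (x^3 + 4*x^2 - 11*x - 30) dx = 117/4.
On [-2, 3], v = 2*x^2 + 5 is on top; that piece has area ∫[-2,3] (-(x^3 + 4*x^2 - 11*x - 30)) dx = 1375/12.
Total enclosed area = 117/4 + 1375/12 = 863/6.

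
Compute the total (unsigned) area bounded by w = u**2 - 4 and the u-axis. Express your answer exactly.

The curve meets the u-axis where u**2 - 4 = 0, i.e. (u - 2)*(u + 2) = 0, at u = -2, 2.
On [-2, 2] the curve lies below the axis; ∫[-2,2] (u**2 - 4) du = -32/3, giving area 32/3.

32/3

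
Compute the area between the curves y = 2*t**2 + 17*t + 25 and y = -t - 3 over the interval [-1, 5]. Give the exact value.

468

On [-1, 5], (2*t**2 + 17*t + 25) - (-t - 3) = 2*t**2 + 18*t + 28 is ≥ 0 throughout, so the area is a single integral of |2*t**2 + 18*t + 28|.
∫[-1,5] (2*t**2 + 18*t + 28) dt = 468.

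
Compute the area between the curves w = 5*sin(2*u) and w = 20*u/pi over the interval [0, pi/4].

5/2 - 5*pi/8

On [0, pi/4], (5*sin(2*u)) - (20*u/pi) = -20*u/pi + 5*sin(2*u) is ≥ 0 throughout, so the area is a single integral of |-20*u/pi + 5*sin(2*u)|.
∫[0,pi/4] (-20*u/pi + 5*sin(2*u)) du = 5/2 - 5*pi/8.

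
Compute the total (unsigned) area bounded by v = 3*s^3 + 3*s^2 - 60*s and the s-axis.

The curve meets the s-axis where 3*s^3 + 3*s^2 - 60*s = 0, i.e. 3*s*(s - 4)*(s + 5) = 0, at s = -5, 0, 4.
On [-5, 0] the curve lies above the axis; ∫[-5,0] (3*s^3 + 3*s^2 - 60*s) ds = 1625/4, giving area 1625/4.
On [0, 4] the curve lies below the axis; ∫[0,4] (3*s^3 + 3*s^2 - 60*s) ds = -224, giving area 224.
Total area = 1625/4 + 224 = 2521/4.

2521/4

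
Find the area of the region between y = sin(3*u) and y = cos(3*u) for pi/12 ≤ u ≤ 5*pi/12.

2*sqrt(2)/3

On [pi/12, 5*pi/12], (sin(3*u)) - (cos(3*u)) = sin(3*u) - cos(3*u) is ≥ 0 throughout, so the area is a single integral of |sin(3*u) - cos(3*u)|.
∫[pi/12,5*pi/12] (sin(3*u) - cos(3*u)) du = 2*sqrt(2)/3.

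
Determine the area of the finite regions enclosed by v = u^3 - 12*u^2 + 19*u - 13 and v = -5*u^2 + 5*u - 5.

Set the curves equal: u^3 - 12*u^2 + 19*u - 13 = -5*u^2 + 5*u - 5, so u^3 - 7*u^2 + 14*u - 8 = 0, which factors as (u - 4)*(u - 2)*(u - 1) = 0. The curves meet at u = 1, 2, 4.
On [1, 2], v = u^3 - 12*u^2 + 19*u - 13 is on top; that piece has area ∫[1,2] (u^3 - 7*u^2 + 14*u - 8) du = 5/12.
On [2, 4], v = -5*u^2 + 5*u - 5 is on top; that piece has area ∫[2,4] (-(u^3 - 7*u^2 + 14*u - 8)) du = 8/3.
Total enclosed area = 5/12 + 8/3 = 37/12.

37/12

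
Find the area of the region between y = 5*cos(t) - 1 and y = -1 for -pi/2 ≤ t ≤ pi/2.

10

On [-pi/2, pi/2], (5*cos(t) - 1) - (-1) = 5*cos(t) is ≥ 0 throughout, so the area is a single integral of |5*cos(t)|.
∫[-pi/2,pi/2] (5*cos(t)) dt = 10.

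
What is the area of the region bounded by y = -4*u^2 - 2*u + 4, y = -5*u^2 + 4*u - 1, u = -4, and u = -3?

On [-4, -3], (-4*u^2 - 2*u + 4) - (-5*u^2 + 4*u - 1) = u^2 - 6*u + 5 is ≥ 0 throughout, so the area is a single integral of |u^2 - 6*u + 5|.
∫[-4,-3] (u^2 - 6*u + 5) du = 115/3.

115/3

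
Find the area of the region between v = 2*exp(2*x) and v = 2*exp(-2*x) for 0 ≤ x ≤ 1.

On [0, 1], (2*exp(2*x)) - (2*exp(-2*x)) = 2*exp(2*x) - 2*exp(-2*x) is ≥ 0 throughout, so the area is a single integral of |2*exp(2*x) - 2*exp(-2*x)|.
∫[0,1] (2*exp(2*x) - 2*exp(-2*x)) dx = -2 + exp(-2) + exp(2).

-2 + exp(-2) + exp(2)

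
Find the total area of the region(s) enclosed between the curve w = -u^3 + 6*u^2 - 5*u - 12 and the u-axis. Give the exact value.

131/4

The curve meets the u-axis where -u^3 + 6*u^2 - 5*u - 12 = 0, i.e. -(u - 4)*(u - 3)*(u + 1) = 0, at u = -1, 3, 4.
On [-1, 3] the curve lies below the axis; ∫[-1,3] (-u^3 + 6*u^2 - 5*u - 12) du = -32, giving area 32.
On [3, 4] the curve lies above the axis; ∫[3,4] (-u^3 + 6*u^2 - 5*u - 12) du = 3/4, giving area 3/4.
Total area = 32 + 3/4 = 131/4.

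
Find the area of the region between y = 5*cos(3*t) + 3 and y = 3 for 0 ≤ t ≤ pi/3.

10/3

The difference (5*cos(3*t) + 3) - (3) = 5*cos(3*t) changes sign at t = pi/6 inside [0, pi/3], so split the integral there.
∫[0,pi/6] (5*cos(3*t)) dt = 5/3.
∫[pi/6,pi/3] (5*cos(3*t)) dt = -5/3; the area of that piece is 5/3.
Total area = 5/3 + 5/3 = 10/3.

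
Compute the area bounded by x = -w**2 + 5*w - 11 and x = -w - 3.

Both boundary curves give x as a function of w, so integrate with respect to w. Setting them equal: -w**2 + 6*w - 8 = 0, i.e. -(w - 4)*(w - 2) = 0, so they meet at w = 2, 4.
For w in [2, 4], x = -w**2 + 5*w - 11 is on the right; area = ∫[2,4] (-w**2 + 6*w - 8) dw = 4/3.

4/3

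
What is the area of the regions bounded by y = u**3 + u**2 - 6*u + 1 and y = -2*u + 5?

71/6

Set the curves equal: u**3 + u**2 - 6*u + 1 = -2*u + 5, so u**3 + u**2 - 4*u - 4 = 0, which factors as (u - 2)*(u + 1)*(u + 2) = 0. The curves meet at u = -2, -1, 2.
On [-2, -1], y = u**3 + u**2 - 6*u + 1 is on top; that piece has area ∫[-2,-1] (u**3 + u**2 - 4*u - 4) du = 7/12.
On [-1, 2], y = -2*u + 5 is on top; that piece has area ∫[-1,2] (-(u**3 + u**2 - 4*u - 4)) du = 45/4.
Total enclosed area = 7/12 + 45/4 = 71/6.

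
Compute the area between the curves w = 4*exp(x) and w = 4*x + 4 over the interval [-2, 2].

On [-2, 2], (4*exp(x)) - (4*x + 4) = -4*x + 4*exp(x) - 4 is ≥ 0 throughout, so the area is a single integral of |-4*x + 4*exp(x) - 4|.
∫[-2,2] (-4*x + 4*exp(x) - 4) dx = -16 - 4*exp(-2) + 4*exp(2).

-16 - 4*exp(-2) + 4*exp(2)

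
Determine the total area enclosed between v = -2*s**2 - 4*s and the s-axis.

8/3

The curve meets the s-axis where -2*s**2 - 4*s = 0, i.e. -2*s*(s + 2) = 0, at s = -2, 0.
On [-2, 0] the curve lies above the axis; ∫[-2,0] (-2*s**2 - 4*s) ds = 8/3, giving area 8/3.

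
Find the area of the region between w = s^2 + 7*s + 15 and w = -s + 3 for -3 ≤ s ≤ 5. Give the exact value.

The difference (s^2 + 7*s + 15) - (-s + 3) = s^2 + 8*s + 12 changes sign at s = -2 inside [-3, 5], so split the integral there.
∫[-3,-2] (s^2 + 8*s + 12) ds = -5/3; the area of that piece is 5/3.
∫[-2,5] (s^2 + 8*s + 12) ds = 637/3.
Total area = 5/3 + 637/3 = 214.

214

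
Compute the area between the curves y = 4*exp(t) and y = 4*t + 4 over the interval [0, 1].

On [0, 1], (4*exp(t)) - (4*t + 4) = -4*t + 4*exp(t) - 4 is ≥ 0 throughout, so the area is a single integral of |-4*t + 4*exp(t) - 4|.
∫[0,1] (-4*t + 4*exp(t) - 4) dt = -10 + 4*exp(1).

-10 + 4*exp(1)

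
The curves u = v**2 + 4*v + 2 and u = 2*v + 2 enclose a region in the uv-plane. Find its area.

4/3

Both boundary curves give u as a function of v, so integrate with respect to v. Setting them equal: v**2 + 2*v = 0, i.e. v*(v + 2) = 0, so they meet at v = -2, 0.
For v in [-2, 0], u = v**2 + 4*v + 2 is on the left; area = ∫[-2,0] (-(v**2 + 2*v)) dv = 4/3.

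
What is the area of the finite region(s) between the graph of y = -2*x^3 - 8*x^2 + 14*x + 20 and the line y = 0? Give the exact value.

The curve meets the x-axis where -2*x^3 - 8*x^2 + 14*x + 20 = 0, i.e. -2*(x - 2)*(x + 1)*(x + 5) = 0, at x = -5, -1, 2.
On [-5, -1] the curve lies below the axis; ∫[-5,-1] (-2*x^3 - 8*x^2 + 14*x + 20) dx = -320/3, giving area 320/3.
On [-1, 2] the curve lies above the axis; ∫[-1,2] (-2*x^3 - 8*x^2 + 14*x + 20) dx = 99/2, giving area 99/2.
Total area = 320/3 + 99/2 = 937/6.

937/6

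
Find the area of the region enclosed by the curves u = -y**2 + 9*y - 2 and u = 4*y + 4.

1/6

Both boundary curves give u as a function of y, so integrate with respect to y. Setting them equal: -y**2 + 5*y - 6 = 0, i.e. -(y - 3)*(y - 2) = 0, so they meet at y = 2, 3.
For y in [2, 3], u = -y**2 + 9*y - 2 is on the right; area = ∫[2,3] (-y**2 + 5*y - 6) dy = 1/6.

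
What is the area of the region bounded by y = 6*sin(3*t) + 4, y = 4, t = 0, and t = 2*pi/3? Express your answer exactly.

The difference (6*sin(3*t) + 4) - (4) = 6*sin(3*t) changes sign at t = pi/3 inside [0, 2*pi/3], so split the integral there.
∫[0,pi/3] (6*sin(3*t)) dt = 4.
∫[pi/3,2*pi/3] (6*sin(3*t)) dt = -4; the area of that piece is 4.
Total area = 4 + 4 = 8.

8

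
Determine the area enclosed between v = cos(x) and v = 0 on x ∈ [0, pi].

2

The difference (cos(x)) - (0) = cos(x) changes sign at x = pi/2 inside [0, pi], so split the integral there.
∫[0,pi/2] (cos(x)) dx = 1.
∫[pi/2,pi] (cos(x)) dx = -1; the area of that piece is 1.
Total area = 1 + 1 = 2.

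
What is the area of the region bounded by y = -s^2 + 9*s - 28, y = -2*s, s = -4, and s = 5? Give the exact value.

The difference (-s^2 + 9*s - 28) - (-2*s) = -s^2 + 11*s - 28 changes sign at s = 4 inside [-4, 5], so split the integral there.
∫[-4,4] (-s^2 + 11*s - 28) ds = -800/3; the area of that piece is 800/3.
∫[4,5] (-s^2 + 11*s - 28) ds = 7/6.
Total area = 800/3 + 7/6 = 1607/6.

1607/6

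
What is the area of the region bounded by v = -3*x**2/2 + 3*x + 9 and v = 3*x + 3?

16

Set the curves equal: -3*x**2/2 + 3*x + 9 = 3*x + 3, so -3*x**2/2 + 6 = 0, which factors as -3*(x - 2)*(x + 2)/2 = 0. The curves meet at x = -2, 2.
On [-2, 2], v = -3*x**2/2 + 3*x + 9 is on top; that piece has area ∫[-2,2] (-3*x**2/2 + 6) dx = 16.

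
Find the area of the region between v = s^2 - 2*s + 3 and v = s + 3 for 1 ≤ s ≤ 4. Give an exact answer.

31/6

The difference (s^2 - 2*s + 3) - (s + 3) = s^2 - 3*s changes sign at s = 3 inside [1, 4], so split the integral there.
∫[1,3] (s^2 - 3*s) ds = -10/3; the area of that piece is 10/3.
∫[3,4] (s^2 - 3*s) ds = 11/6.
Total area = 10/3 + 11/6 = 31/6.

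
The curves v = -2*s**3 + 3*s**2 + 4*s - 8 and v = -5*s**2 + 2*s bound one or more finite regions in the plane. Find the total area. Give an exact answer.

253/6

Set the curves equal: -2*s**3 + 3*s**2 + 4*s - 8 = -5*s**2 + 2*s, so -2*s**3 + 8*s**2 + 2*s - 8 = 0, which factors as -2*(s - 4)*(s - 1)*(s + 1) = 0. The curves meet at s = -1, 1, 4.
On [-1, 1], v = -5*s**2 + 2*s is on top; that piece has area ∫[-1,1] (-(-2*s**3 + 8*s**2 + 2*s - 8)) ds = 32/3.
On [1, 4], v = -2*s**3 + 3*s**2 + 4*s - 8 is on top; that piece has area ∫[1,4] (-2*s**3 + 8*s**2 + 2*s - 8) ds = 63/2.
Total enclosed area = 32/3 + 63/2 = 253/6.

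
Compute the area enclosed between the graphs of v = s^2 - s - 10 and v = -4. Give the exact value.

125/6

Set the curves equal: s^2 - s - 10 = -4, so s^2 - s - 6 = 0, which factors as (s - 3)*(s + 2) = 0. The curves meet at s = -2, 3.
On [-2, 3], v = -4 is on top; that piece has area ∫[-2,3] (-(s^2 - s - 6)) ds = 125/6.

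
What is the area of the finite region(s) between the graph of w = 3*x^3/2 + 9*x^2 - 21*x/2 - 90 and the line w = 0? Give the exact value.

1551/4

The curve meets the x-axis where 3*x^3/2 + 9*x^2 - 21*x/2 - 90 = 0, i.e. 3*(x - 3)*(x + 4)*(x + 5)/2 = 0, at x = -5, -4, 3.
On [-5, -4] the curve lies above the axis; ∫[-5,-4] (3*x^3/2 + 9*x^2 - 21*x/2 - 90) dx = 15/8, giving area 15/8.
On [-4, 3] the curve lies below the axis; ∫[-4,3] (3*x^3/2 + 9*x^2 - 21*x/2 - 90) dx = -3087/8, giving area 3087/8.
Total area = 15/8 + 3087/8 = 1551/4.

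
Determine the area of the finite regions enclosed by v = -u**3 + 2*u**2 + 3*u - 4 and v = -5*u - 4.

Set the curves equal: -u**3 + 2*u**2 + 3*u - 4 = -5*u - 4, so -u**3 + 2*u**2 + 8*u = 0, which factors as -u*(u - 4)*(u + 2) = 0. The curves meet at u = -2, 0, 4.
On [-2, 0], v = -5*u - 4 is on top; that piece has area ∫[-2,0] (-(-u**3 + 2*u**2 + 8*u)) du = 20/3.
On [0, 4], v = -u**3 + 2*u**2 + 3*u - 4 is on top; that piece has area ∫[0,4] (-u**3 + 2*u**2 + 8*u) du = 128/3.
Total enclosed area = 20/3 + 128/3 = 148/3.

148/3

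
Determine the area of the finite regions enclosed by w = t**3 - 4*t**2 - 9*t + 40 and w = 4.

1741/12

Set the curves equal: t**3 - 4*t**2 - 9*t + 40 = 4, so t**3 - 4*t**2 - 9*t + 36 = 0, which factors as (t - 4)*(t - 3)*(t + 3) = 0. The curves meet at t = -3, 3, 4.
On [-3, 3], w = t**3 - 4*t**2 - 9*t + 40 is on top; that piece has area ∫[-3,3] (t**3 - 4*t**2 - 9*t + 36) dt = 144.
On [3, 4], w = 4 is on top; that piece has area ∫[3,4] (-(t**3 - 4*t**2 - 9*t + 36)) dt = 13/12.
Total enclosed area = 144 + 13/12 = 1741/12.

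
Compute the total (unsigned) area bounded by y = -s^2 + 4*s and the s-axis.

The curve meets the s-axis where -s^2 + 4*s = 0, i.e. -s*(s - 4) = 0, at s = 0, 4.
On [0, 4] the curve lies above the axis; ∫[0,4] (-s^2 + 4*s) ds = 32/3, giving area 32/3.

32/3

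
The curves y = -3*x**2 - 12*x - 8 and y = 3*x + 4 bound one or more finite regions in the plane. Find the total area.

27/2

Set the curves equal: -3*x**2 - 12*x - 8 = 3*x + 4, so -3*x**2 - 15*x - 12 = 0, which factors as -3*(x + 1)*(x + 4) = 0. The curves meet at x = -4, -1.
On [-4, -1], y = -3*x**2 - 12*x - 8 is on top; that piece has area ∫[-4,-1] (-3*x**2 - 15*x - 12) dx = 27/2.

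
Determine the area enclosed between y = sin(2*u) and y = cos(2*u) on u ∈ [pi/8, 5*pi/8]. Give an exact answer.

sqrt(2)

On [pi/8, 5*pi/8], (sin(2*u)) - (cos(2*u)) = sin(2*u) - cos(2*u) is ≥ 0 throughout, so the area is a single integral of |sin(2*u) - cos(2*u)|.
∫[pi/8,5*pi/8] (sin(2*u) - cos(2*u)) du = sqrt(2).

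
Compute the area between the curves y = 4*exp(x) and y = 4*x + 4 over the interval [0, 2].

On [0, 2], (4*exp(x)) - (4*x + 4) = -4*x + 4*exp(x) - 4 is ≥ 0 throughout, so the area is a single integral of |-4*x + 4*exp(x) - 4|.
∫[0,2] (-4*x + 4*exp(x) - 4) dx = -20 + 4*exp(2).

-20 + 4*exp(2)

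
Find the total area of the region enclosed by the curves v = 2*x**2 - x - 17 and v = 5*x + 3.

Set the curves equal: 2*x**2 - x - 17 = 5*x + 3, so 2*x**2 - 6*x - 20 = 0, which factors as 2*(x - 5)*(x + 2) = 0. The curves meet at x = -2, 5.
On [-2, 5], v = 5*x + 3 is on top; that piece has area ∫[-2,5] (-(2*x**2 - 6*x - 20)) dx = 343/3.

343/3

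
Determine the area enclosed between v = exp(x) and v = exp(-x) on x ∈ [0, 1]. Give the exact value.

-2 + exp(-1) + exp(1)

On [0, 1], (exp(x)) - (exp(-x)) = exp(x) - exp(-x) is ≥ 0 throughout, so the area is a single integral of |exp(x) - exp(-x)|.
∫[0,1] (exp(x) - exp(-x)) dx = -2 + exp(-1) + exp(1).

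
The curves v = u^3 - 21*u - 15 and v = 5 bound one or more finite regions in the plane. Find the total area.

999/4

Set the curves equal: u^3 - 21*u - 15 = 5, so u^3 - 21*u - 20 = 0, which factors as (u - 5)*(u + 1)*(u + 4) = 0. The curves meet at u = -4, -1, 5.
On [-4, -1], v = u^3 - 21*u - 15 is on top; that piece has area ∫[-4,-1] (u^3 - 21*u - 20) du = 135/4.
On [-1, 5], v = 5 is on top; that piece has area ∫[-1,5] (-(u^3 - 21*u - 20)) du = 216.
Total enclosed area = 135/4 + 216 = 999/4.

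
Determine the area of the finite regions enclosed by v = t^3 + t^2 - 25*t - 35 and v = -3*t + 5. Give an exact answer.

Set the curves equal: t^3 + t^2 - 25*t - 35 = -3*t + 5, so t^3 + t^2 - 22*t - 40 = 0, which factors as (t - 5)*(t + 2)*(t + 4) = 0. The curves meet at t = -4, -2, 5.
On [-4, -2], v = t^3 + t^2 - 25*t - 35 is on top; that piece has area ∫[-4,-2] (t^3 + t^2 - 22*t - 40) dt = 32/3.
On [-2, 5], v = -3*t + 5 is on top; that piece has area ∫[-2,5] (-(t^3 + t^2 - 22*t - 40)) dt = 3773/12.
Total enclosed area = 32/3 + 3773/12 = 3901/12.

3901/12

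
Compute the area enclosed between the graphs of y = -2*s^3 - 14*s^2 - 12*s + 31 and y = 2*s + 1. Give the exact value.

296/3

Set the curves equal: -2*s^3 - 14*s^2 - 12*s + 31 = 2*s + 1, so -2*s^3 - 14*s^2 - 14*s + 30 = 0, which factors as -2*(s - 1)*(s + 3)*(s + 5) = 0. The curves meet at s = -5, -3, 1.
On [-5, -3], y = 2*s + 1 is on top; that piece has area ∫[-5,-3] (-(-2*s^3 - 14*s^2 - 14*s + 30)) ds = 40/3.
On [-3, 1], y = -2*s^3 - 14*s^2 - 12*s + 31 is on top; that piece has area ∫[-3,1] (-2*s^3 - 14*s^2 - 14*s + 30) ds = 256/3.
Total enclosed area = 40/3 + 256/3 = 296/3.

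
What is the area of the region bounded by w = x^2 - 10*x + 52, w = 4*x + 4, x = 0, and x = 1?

On [0, 1], (x^2 - 10*x + 52) - (4*x + 4) = x^2 - 14*x + 48 is ≥ 0 throughout, so the area is a single integral of |x^2 - 14*x + 48|.
∫[0,1] (x^2 - 14*x + 48) dx = 124/3.

124/3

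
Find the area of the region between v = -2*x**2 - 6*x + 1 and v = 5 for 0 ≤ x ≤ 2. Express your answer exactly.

On [0, 2], (-2*x**2 - 6*x + 1) - (5) = -2*x**2 - 6*x - 4 is ≤ 0 throughout, so the area is a single integral of |-2*x**2 - 6*x - 4|.
∫[0,2] (-2*x**2 - 6*x - 4) dx = -76/3; the area of that piece is 76/3.

76/3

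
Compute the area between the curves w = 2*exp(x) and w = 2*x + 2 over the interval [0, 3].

-17 + 2*exp(3)

On [0, 3], (2*exp(x)) - (2*x + 2) = -2*x + 2*exp(x) - 2 is ≥ 0 throughout, so the area is a single integral of |-2*x + 2*exp(x) - 2|.
∫[0,3] (-2*x + 2*exp(x) - 2) dx = -17 + 2*exp(3).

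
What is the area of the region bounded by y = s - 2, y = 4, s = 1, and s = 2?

9/2

On [1, 2], (s - 2) - (4) = s - 6 is ≤ 0 throughout, so the area is a single integral of |s - 6|.
∫[1,2] (s - 6) ds = -9/2; the area of that piece is 9/2.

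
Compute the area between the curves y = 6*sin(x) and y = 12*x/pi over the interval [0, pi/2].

6 - 3*pi/2

On [0, pi/2], (6*sin(x)) - (12*x/pi) = -12*x/pi + 6*sin(x) is ≥ 0 throughout, so the area is a single integral of |-12*x/pi + 6*sin(x)|.
∫[0,pi/2] (-12*x/pi + 6*sin(x)) dx = 6 - 3*pi/2.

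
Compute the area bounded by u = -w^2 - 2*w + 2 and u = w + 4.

1/6

Both boundary curves give u as a function of w, so integrate with respect to w. Setting them equal: -w^2 - 3*w - 2 = 0, i.e. -(w + 1)*(w + 2) = 0, so they meet at w = -2, -1.
For w in [-2, -1], u = -w^2 - 2*w + 2 is on the right; area = ∫[-2,-1] (-w^2 - 3*w - 2) dw = 1/6.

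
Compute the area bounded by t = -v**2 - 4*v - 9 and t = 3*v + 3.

Both boundary curves give t as a function of v, so integrate with respect to v. Setting them equal: -v**2 - 7*v - 12 = 0, i.e. -(v + 3)*(v + 4) = 0, so they meet at v = -4, -3.
For v in [-4, -3], t = -v**2 - 4*v - 9 is on the right; area = ∫[-4,-3] (-v**2 - 7*v - 12) dv = 1/6.

1/6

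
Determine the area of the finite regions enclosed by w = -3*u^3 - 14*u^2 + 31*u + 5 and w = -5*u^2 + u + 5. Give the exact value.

1221/4

Set the curves equal: -3*u^3 - 14*u^2 + 31*u + 5 = -5*u^2 + u + 5, so -3*u^3 - 9*u^2 + 30*u = 0, which factors as -3*u*(u - 2)*(u + 5) = 0. The curves meet at u = -5, 0, 2.
On [-5, 0], w = -5*u^2 + u + 5 is on top; that piece has area ∫[-5,0] (-(-3*u^3 - 9*u^2 + 30*u)) du = 1125/4.
On [0, 2], w = -3*u^3 - 14*u^2 + 31*u + 5 is on top; that piece has area ∫[0,2] (-3*u^3 - 9*u^2 + 30*u) du = 24.
Total enclosed area = 1125/4 + 24 = 1221/4.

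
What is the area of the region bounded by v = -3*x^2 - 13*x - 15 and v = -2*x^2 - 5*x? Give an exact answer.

Set the curves equal: -3*x^2 - 13*x - 15 = -2*x^2 - 5*x, so -x^2 - 8*x - 15 = 0, which factors as -(x + 3)*(x + 5) = 0. The curves meet at x = -5, -3.
On [-5, -3], v = -3*x^2 - 13*x - 15 is on top; that piece has area ∫[-5,-3] (-x^2 - 8*x - 15) dx = 4/3.

4/3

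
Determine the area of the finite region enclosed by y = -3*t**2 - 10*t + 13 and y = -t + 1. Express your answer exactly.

Set the curves equal: -3*t**2 - 10*t + 13 = -t + 1, so -3*t**2 - 9*t + 12 = 0, which factors as -3*(t - 1)*(t + 4) = 0. The curves meet at t = -4, 1.
On [-4, 1], y = -3*t**2 - 10*t + 13 is on top; that piece has area ∫[-4,1] (-3*t**2 - 9*t + 12) dt = 125/2.

125/2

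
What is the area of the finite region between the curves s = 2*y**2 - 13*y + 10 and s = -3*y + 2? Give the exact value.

Both boundary curves give s as a function of y, so integrate with respect to y. Setting them equal: 2*y**2 - 10*y + 8 = 0, i.e. 2*(y - 4)*(y - 1) = 0, so they meet at y = 1, 4.
For y in [1, 4], s = 2*y**2 - 13*y + 10 is on the left; area = ∫[1,4] (-(2*y**2 - 10*y + 8)) dy = 9.

9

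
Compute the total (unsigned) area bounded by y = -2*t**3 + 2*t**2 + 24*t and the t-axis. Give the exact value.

The curve meets the t-axis where -2*t**3 + 2*t**2 + 24*t = 0, i.e. -2*t*(t - 4)*(t + 3) = 0, at t = -3, 0, 4.
On [-3, 0] the curve lies below the axis; ∫[-3,0] (-2*t**3 + 2*t**2 + 24*t) dt = -99/2, giving area 99/2.
On [0, 4] the curve lies above the axis; ∫[0,4] (-2*t**3 + 2*t**2 + 24*t) dt = 320/3, giving area 320/3.
Total area = 99/2 + 320/3 = 937/6.

937/6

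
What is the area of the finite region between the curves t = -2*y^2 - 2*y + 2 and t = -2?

Both boundary curves give t as a function of y, so integrate with respect to y. Setting them equal: -2*y^2 - 2*y + 4 = 0, i.e. -2*(y - 1)*(y + 2) = 0, so they meet at y = -2, 1.
For y in [-2, 1], t = -2*y^2 - 2*y + 2 is on the right; area = ∫[-2,1] (-2*y^2 - 2*y + 4) dy = 9.

9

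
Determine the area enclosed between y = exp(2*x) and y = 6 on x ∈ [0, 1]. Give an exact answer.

-23/2 + exp(2)/2 + 6*log(6)

The difference (exp(2*x)) - (6) = exp(2*x) - 6 changes sign at x = log(6)/2 inside [0, 1], so split the integral there.
∫[0,log(6)/2] (exp(2*x) - 6) dx = 5/2 - log(216); the area of that piece is -5/2 + log(216).
∫[log(6)/2,1] (exp(2*x) - 6) dx = -9 + exp(2)/2 + 3*log(6).
Total area = (-5/2 + log(216)) + (-9 + exp(2)/2 + 3*log(6)) = -23/2 + exp(2)/2 + 6*log(6).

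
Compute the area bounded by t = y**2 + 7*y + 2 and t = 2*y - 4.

1/6

Both boundary curves give t as a function of y, so integrate with respect to y. Setting them equal: y**2 + 5*y + 6 = 0, i.e. (y + 2)*(y + 3) = 0, so they meet at y = -3, -2.
For y in [-3, -2], t = y**2 + 7*y + 2 is on the left; area = ∫[-3,-2] (-(y**2 + 5*y + 6)) dy = 1/6.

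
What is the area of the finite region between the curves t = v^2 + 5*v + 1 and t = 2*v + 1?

Both boundary curves give t as a function of v, so integrate with respect to v. Setting them equal: v^2 + 3*v = 0, i.e. v*(v + 3) = 0, so they meet at v = -3, 0.
For v in [-3, 0], t = v^2 + 5*v + 1 is on the left; area = ∫[-3,0] (-(v^2 + 3*v)) dv = 9/2.

9/2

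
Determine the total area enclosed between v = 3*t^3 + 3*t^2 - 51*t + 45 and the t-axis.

568

The curve meets the t-axis where 3*t^3 + 3*t^2 - 51*t + 45 = 0, i.e. 3*(t - 3)*(t - 1)*(t + 5) = 0, at t = -5, 1, 3.
On [-5, 1] the curve lies above the axis; ∫[-5,1] (3*t^3 + 3*t^2 - 51*t + 45) dt = 540, giving area 540.
On [1, 3] the curve lies below the axis; ∫[1,3] (3*t^3 + 3*t^2 - 51*t + 45) dt = -28, giving area 28.
Total area = 540 + 28 = 568.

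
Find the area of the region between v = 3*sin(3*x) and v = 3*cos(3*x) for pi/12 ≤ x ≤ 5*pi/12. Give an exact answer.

On [pi/12, 5*pi/12], (3*sin(3*x)) - (3*cos(3*x)) = 3*sin(3*x) - 3*cos(3*x) is ≥ 0 throughout, so the area is a single integral of |3*sin(3*x) - 3*cos(3*x)|.
∫[pi/12,5*pi/12] (3*sin(3*x) - 3*cos(3*x)) dx = 2*sqrt(2).

2*sqrt(2)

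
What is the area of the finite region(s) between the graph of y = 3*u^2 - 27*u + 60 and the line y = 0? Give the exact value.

1/2

The curve meets the u-axis where 3*u^2 - 27*u + 60 = 0, i.e. 3*(u - 5)*(u - 4) = 0, at u = 4, 5.
On [4, 5] the curve lies below the axis; ∫[4,5] (3*u^2 - 27*u + 60) du = -1/2, giving area 1/2.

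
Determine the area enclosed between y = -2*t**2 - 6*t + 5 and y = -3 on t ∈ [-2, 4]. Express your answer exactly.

90

The difference (-2*t**2 - 6*t + 5) - (-3) = -2*t**2 - 6*t + 8 changes sign at t = 1 inside [-2, 4], so split the integral there.
∫[-2,1] (-2*t**2 - 6*t + 8) dt = 27.
∫[1,4] (-2*t**2 - 6*t + 8) dt = -63; the area of that piece is 63.
Total area = 27 + 63 = 90.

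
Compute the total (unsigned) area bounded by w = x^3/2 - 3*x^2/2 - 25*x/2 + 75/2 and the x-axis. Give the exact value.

262

The curve meets the x-axis where x^3/2 - 3*x^2/2 - 25*x/2 + 75/2 = 0, i.e. (x - 5)*(x - 3)*(x + 5)/2 = 0, at x = -5, 3, 5.
On [-5, 3] the curve lies above the axis; ∫[-5,3] (x^3/2 - 3*x^2/2 - 25*x/2 + 75/2) dx = 256, giving area 256.
On [3, 5] the curve lies below the axis; ∫[3,5] (x^3/2 - 3*x^2/2 - 25*x/2 + 75/2) dx = -6, giving area 6.
Total area = 256 + 6 = 262.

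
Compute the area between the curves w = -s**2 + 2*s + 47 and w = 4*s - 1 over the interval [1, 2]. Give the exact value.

On [1, 2], (-s**2 + 2*s + 47) - (4*s - 1) = -s**2 - 2*s + 48 is ≥ 0 throughout, so the area is a single integral of |-s**2 - 2*s + 48|.
∫[1,2] (-s**2 - 2*s + 48) ds = 128/3.

128/3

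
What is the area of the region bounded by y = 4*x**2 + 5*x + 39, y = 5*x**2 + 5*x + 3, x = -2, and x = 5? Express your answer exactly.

On [-2, 5], (4*x**2 + 5*x + 39) - (5*x**2 + 5*x + 3) = -x**2 + 36 is ≥ 0 throughout, so the area is a single integral of |-x**2 + 36|.
∫[-2,5] (-x**2 + 36) dx = 623/3.

623/3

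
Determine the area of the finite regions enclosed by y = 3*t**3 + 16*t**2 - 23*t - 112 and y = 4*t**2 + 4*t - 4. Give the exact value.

1741/4

Set the curves equal: 3*t**3 + 16*t**2 - 23*t - 112 = 4*t**2 + 4*t - 4, so 3*t**3 + 12*t**2 - 27*t - 108 = 0, which factors as 3*(t - 3)*(t + 3)*(t + 4) = 0. The curves meet at t = -4, -3, 3.
On [-4, -3], y = 3*t**3 + 16*t**2 - 23*t - 112 is on top; that piece has area ∫[-4,-3] (3*t**3 + 12*t**2 - 27*t - 108) dt = 13/4.
On [-3, 3], y = 4*t**2 + 4*t - 4 is on top; that piece has area ∫[-3,3] (-(3*t**3 + 12*t**2 - 27*t - 108)) dt = 432.
Total enclosed area = 13/4 + 432 = 1741/4.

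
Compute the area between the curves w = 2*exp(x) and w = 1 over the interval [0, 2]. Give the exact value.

On [0, 2], (2*exp(x)) - (1) = 2*exp(x) - 1 is ≥ 0 throughout, so the area is a single integral of |2*exp(x) - 1|.
∫[0,2] (2*exp(x) - 1) dx = -4 + 2*exp(2).

-4 + 2*exp(2)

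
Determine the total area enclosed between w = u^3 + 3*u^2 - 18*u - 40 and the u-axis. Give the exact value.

999/4

The curve meets the u-axis where u^3 + 3*u^2 - 18*u - 40 = 0, i.e. (u - 4)*(u + 2)*(u + 5) = 0, at u = -5, -2, 4.
On [-5, -2] the curve lies above the axis; ∫[-5,-2] (u^3 + 3*u^2 - 18*u - 40) du = 135/4, giving area 135/4.
On [-2, 4] the curve lies below the axis; ∫[-2,4] (u^3 + 3*u^2 - 18*u - 40) du = -216, giving area 216.
Total area = 135/4 + 216 = 999/4.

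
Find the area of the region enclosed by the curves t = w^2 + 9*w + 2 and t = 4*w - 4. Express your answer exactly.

1/6

Both boundary curves give t as a function of w, so integrate with respect to w. Setting them equal: w^2 + 5*w + 6 = 0, i.e. (w + 2)*(w + 3) = 0, so they meet at w = -3, -2.
For w in [-3, -2], t = w^2 + 9*w + 2 is on the left; area = ∫[-3,-2] (-(w^2 + 5*w + 6)) dw = 1/6.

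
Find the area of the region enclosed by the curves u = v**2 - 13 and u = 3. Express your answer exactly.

Both boundary curves give u as a function of v, so integrate with respect to v. Setting them equal: v**2 - 16 = 0, i.e. (v - 4)*(v + 4) = 0, so they meet at v = -4, 4.
For v in [-4, 4], u = v**2 - 13 is on the left; area = ∫[-4,4] (-(v**2 - 16)) dv = 256/3.

256/3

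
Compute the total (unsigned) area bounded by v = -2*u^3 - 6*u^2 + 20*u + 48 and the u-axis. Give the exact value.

407/2

The curve meets the u-axis where -2*u^3 - 6*u^2 + 20*u + 48 = 0, i.e. -2*(u - 3)*(u + 2)*(u + 4) = 0, at u = -4, -2, 3.
On [-4, -2] the curve lies below the axis; ∫[-4,-2] (-2*u^3 - 6*u^2 + 20*u + 48) du = -16, giving area 16.
On [-2, 3] the curve lies above the axis; ∫[-2,3] (-2*u^3 - 6*u^2 + 20*u + 48) du = 375/2, giving area 375/2.
Total area = 16 + 375/2 = 407/2.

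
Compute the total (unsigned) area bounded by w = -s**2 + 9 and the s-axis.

36

The curve meets the s-axis where -s**2 + 9 = 0, i.e. -(s - 3)*(s + 3) = 0, at s = -3, 3.
On [-3, 3] the curve lies above the axis; ∫[-3,3] (-s**2 + 9) ds = 36, giving area 36.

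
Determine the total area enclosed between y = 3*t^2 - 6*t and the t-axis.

4

The curve meets the t-axis where 3*t^2 - 6*t = 0, i.e. 3*t*(t - 2) = 0, at t = 0, 2.
On [0, 2] the curve lies below the axis; ∫[0,2] (3*t^2 - 6*t) dt = -4, giving area 4.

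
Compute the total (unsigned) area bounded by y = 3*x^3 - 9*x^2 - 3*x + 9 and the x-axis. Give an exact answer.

24

The curve meets the x-axis where 3*x^3 - 9*x^2 - 3*x + 9 = 0, i.e. 3*(x - 3)*(x - 1)*(x + 1) = 0, at x = -1, 1, 3.
On [-1, 1] the curve lies above the axis; ∫[-1,1] (3*x^3 - 9*x^2 - 3*x + 9) dx = 12, giving area 12.
On [1, 3] the curve lies below the axis; ∫[1,3] (3*x^3 - 9*x^2 - 3*x + 9) dx = -12, giving area 12.
Total area = 12 + 12 = 24.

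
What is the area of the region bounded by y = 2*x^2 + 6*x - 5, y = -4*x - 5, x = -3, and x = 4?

The difference (2*x^2 + 6*x - 5) - (-4*x - 5) = 2*x^2 + 10*x changes sign at x = 0 inside [-3, 4], so split the integral there.
∫[-3,0] (2*x^2 + 10*x) dx = -27; the area of that piece is 27.
∫[0,4] (2*x^2 + 10*x) dx = 368/3.
Total area = 27 + 368/3 = 449/3.

449/3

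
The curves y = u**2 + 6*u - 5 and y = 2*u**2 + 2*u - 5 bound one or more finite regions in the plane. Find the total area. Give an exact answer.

32/3

Set the curves equal: u**2 + 6*u - 5 = 2*u**2 + 2*u - 5, so -u**2 + 4*u = 0, which factors as -u*(u - 4) = 0. The curves meet at u = 0, 4.
On [0, 4], y = u**2 + 6*u - 5 is on top; that piece has area ∫[0,4] (-u**2 + 4*u) du = 32/3.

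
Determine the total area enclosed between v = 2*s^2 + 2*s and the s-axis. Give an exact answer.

The curve meets the s-axis where 2*s^2 + 2*s = 0, i.e. 2*s*(s + 1) = 0, at s = -1, 0.
On [-1, 0] the curve lies below the axis; ∫[-1,0] (2*s^2 + 2*s) ds = -1/3, giving area 1/3.

1/3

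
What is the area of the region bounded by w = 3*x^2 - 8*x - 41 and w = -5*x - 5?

343/2

Set the curves equal: 3*x^2 - 8*x - 41 = -5*x - 5, so 3*x^2 - 3*x - 36 = 0, which factors as 3*(x - 4)*(x + 3) = 0. The curves meet at x = -3, 4.
On [-3, 4], w = -5*x - 5 is on top; that piece has area ∫[-3,4] (-(3*x^2 - 3*x - 36)) dx = 343/2.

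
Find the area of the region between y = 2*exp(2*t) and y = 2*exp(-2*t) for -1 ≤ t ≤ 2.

The difference (2*exp(2*t)) - (2*exp(-2*t)) = 2*exp(2*t) - 2*exp(-2*t) changes sign at t = 0 inside [-1, 2], so split the integral there.
∫[-1,0] (2*exp(2*t) - 2*exp(-2*t)) dt = -exp(2) - exp(-2) + 2; the area of that piece is -2 + exp(-2) + exp(2).
∫[0,2] (2*exp(2*t) - 2*exp(-2*t)) dt = -2 + exp(-4) + exp(4).
Total area = (-2 + exp(-2) + exp(2)) + (-2 + exp(-4) + exp(4)) = -4 + exp(-4) + exp(-2) + exp(2) + exp(4).

-4 + exp(-4) + exp(-2) + exp(2) + exp(4)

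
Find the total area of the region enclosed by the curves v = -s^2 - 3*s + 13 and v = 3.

Set the curves equal: -s^2 - 3*s + 13 = 3, so -s^2 - 3*s + 10 = 0, which factors as -(s - 2)*(s + 5) = 0. The curves meet at s = -5, 2.
On [-5, 2], v = -s^2 - 3*s + 13 is on top; that piece has area ∫[-5,2] (-s^2 - 3*s + 10) ds = 343/6.

343/6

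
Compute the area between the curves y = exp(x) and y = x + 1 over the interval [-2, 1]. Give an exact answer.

-3/2 - exp(-2) + exp(1)

On [-2, 1], (exp(x)) - (x + 1) = -x + exp(x) - 1 is ≥ 0 throughout, so the area is a single integral of |-x + exp(x) - 1|.
∫[-2,1] (-x + exp(x) - 1) dx = -3/2 - exp(-2) + exp(1).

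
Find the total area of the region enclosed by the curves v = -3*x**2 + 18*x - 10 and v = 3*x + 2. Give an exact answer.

Set the curves equal: -3*x**2 + 18*x - 10 = 3*x + 2, so -3*x**2 + 15*x - 12 = 0, which factors as -3*(x - 4)*(x - 1) = 0. The curves meet at x = 1, 4.
On [1, 4], v = -3*x**2 + 18*x - 10 is on top; that piece has area ∫[1,4] (-3*x**2 + 15*x - 12) dx = 27/2.

27/2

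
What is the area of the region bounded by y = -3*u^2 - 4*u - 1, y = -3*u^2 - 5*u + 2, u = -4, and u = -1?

On [-4, -1], (-3*u^2 - 4*u - 1) - (-3*u^2 - 5*u + 2) = u - 3 is ≤ 0 throughout, so the area is a single integral of |u - 3|.
∫[-4,-1] (u - 3) du = -33/2; the area of that piece is 33/2.

33/2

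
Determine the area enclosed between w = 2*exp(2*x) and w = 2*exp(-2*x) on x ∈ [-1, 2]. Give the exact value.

-4 + exp(-4) + exp(-2) + exp(2) + exp(4)

The difference (2*exp(2*x)) - (2*exp(-2*x)) = 2*exp(2*x) - 2*exp(-2*x) changes sign at x = 0 inside [-1, 2], so split the integral there.
∫[-1,0] (2*exp(2*x) - 2*exp(-2*x)) dx = -exp(2) - exp(-2) + 2; the area of that piece is -2 + exp(-2) + exp(2).
∫[0,2] (2*exp(2*x) - 2*exp(-2*x)) dx = -2 + exp(-4) + exp(4).
Total area = (-2 + exp(-2) + exp(2)) + (-2 + exp(-4) + exp(4)) = -4 + exp(-4) + exp(-2) + exp(2) + exp(4).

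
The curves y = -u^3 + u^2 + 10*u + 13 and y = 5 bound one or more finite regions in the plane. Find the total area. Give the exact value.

Set the curves equal: -u^3 + u^2 + 10*u + 13 = 5, so -u^3 + u^2 + 10*u + 8 = 0, which factors as -(u - 4)*(u + 1)*(u + 2) = 0. The curves meet at u = -2, -1, 4.
On [-2, -1], y = 5 is on top; that piece has area ∫[-2,-1] (-(-u^3 + u^2 + 10*u + 8)) du = 11/12.
On [-1, 4], y = -u^3 + u^2 + 10*u + 13 is on top; that piece has area ∫[-1,4] (-u^3 + u^2 + 10*u + 8) du = 875/12.
Total enclosed area = 11/12 + 875/12 = 443/6.

443/6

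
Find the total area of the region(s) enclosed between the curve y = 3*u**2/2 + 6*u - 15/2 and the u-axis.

54

The curve meets the u-axis where 3*u**2/2 + 6*u - 15/2 = 0, i.e. 3*(u - 1)*(u + 5)/2 = 0, at u = -5, 1.
On [-5, 1] the curve lies below the axis; ∫[-5,1] (3*u**2/2 + 6*u - 15/2) du = -54, giving area 54.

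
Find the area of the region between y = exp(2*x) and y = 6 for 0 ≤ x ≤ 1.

The difference (exp(2*x)) - (6) = exp(2*x) - 6 changes sign at x = log(6)/2 inside [0, 1], so split the integral there.
∫[0,log(6)/2] (exp(2*x) - 6) dx = 5/2 - log(216); the area of that piece is -5/2 + log(216).
∫[log(6)/2,1] (exp(2*x) - 6) dx = -9 + exp(2)/2 + 3*log(6).
Total area = (-5/2 + log(216)) + (-9 + exp(2)/2 + 3*log(6)) = -23/2 + exp(2)/2 + 6*log(6).

-23/2 + exp(2)/2 + 6*log(6)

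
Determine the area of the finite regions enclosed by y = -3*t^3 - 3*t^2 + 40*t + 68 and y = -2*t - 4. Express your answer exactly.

Set the curves equal: -3*t^3 - 3*t^2 + 40*t + 68 = -2*t - 4, so -3*t^3 - 3*t^2 + 42*t + 72 = 0, which factors as -3*(t - 4)*(t + 2)*(t + 3) = 0. The curves meet at t = -3, -2, 4.
On [-3, -2], y = -2*t - 4 is on top; that piece has area ∫[-3,-2] (-(-3*t^3 - 3*t^2 + 42*t + 72)) dt = 13/4.
On [-2, 4], y = -3*t^3 - 3*t^2 + 40*t + 68 is on top; that piece has area ∫[-2,4] (-3*t^3 - 3*t^2 + 42*t + 72) dt = 432.
Total enclosed area = 13/4 + 432 = 1741/4.

1741/4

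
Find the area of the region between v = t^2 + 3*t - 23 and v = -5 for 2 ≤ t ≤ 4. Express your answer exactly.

9

The difference (t^2 + 3*t - 23) - (-5) = t^2 + 3*t - 18 changes sign at t = 3 inside [2, 4], so split the integral there.
∫[2,3] (t^2 + 3*t - 18) dt = -25/6; the area of that piece is 25/6.
∫[3,4] (t^2 + 3*t - 18) dt = 29/6.
Total area = 25/6 + 29/6 = 9.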